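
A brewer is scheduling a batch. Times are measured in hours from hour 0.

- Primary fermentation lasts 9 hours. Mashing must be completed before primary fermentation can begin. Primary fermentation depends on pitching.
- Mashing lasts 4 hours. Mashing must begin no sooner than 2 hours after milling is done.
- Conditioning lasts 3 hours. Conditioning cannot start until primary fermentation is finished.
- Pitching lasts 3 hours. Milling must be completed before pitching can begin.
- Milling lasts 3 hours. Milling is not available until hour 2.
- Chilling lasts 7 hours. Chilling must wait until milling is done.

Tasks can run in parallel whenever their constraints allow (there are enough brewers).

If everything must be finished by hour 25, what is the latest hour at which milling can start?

4

Nothing follows conditioning; the deadline of hour 25 is its only limit. It must start by 25 − 3 = hour 22.
Primary fermentation has to be done before conditioning (must start by hour 22). That means finishing by hour 22, i.e. starting by 22 − 9 = hour 13.
Mashing has to be done before primary fermentation (must start by hour 13). That means finishing by hour 13, i.e. starting by 13 − 4 = hour 9.
Nothing follows chilling; the deadline of hour 25 is its only limit. It must start by 25 − 7 = hour 18.
Since primary fermentation (must start by hour 13) depends on it, pitching must finish by hour 13. Backing off its 3-hour duration gives a latest start of hour 10.
Milling feeds mashing (must start by hour 9, minus 2-hour gap → hour 7); chilling (must start by hour 18); pitching (must start by hour 10). Taking the minimum, milling must finish by hour 7 and start by 7 − 3 = hour 4.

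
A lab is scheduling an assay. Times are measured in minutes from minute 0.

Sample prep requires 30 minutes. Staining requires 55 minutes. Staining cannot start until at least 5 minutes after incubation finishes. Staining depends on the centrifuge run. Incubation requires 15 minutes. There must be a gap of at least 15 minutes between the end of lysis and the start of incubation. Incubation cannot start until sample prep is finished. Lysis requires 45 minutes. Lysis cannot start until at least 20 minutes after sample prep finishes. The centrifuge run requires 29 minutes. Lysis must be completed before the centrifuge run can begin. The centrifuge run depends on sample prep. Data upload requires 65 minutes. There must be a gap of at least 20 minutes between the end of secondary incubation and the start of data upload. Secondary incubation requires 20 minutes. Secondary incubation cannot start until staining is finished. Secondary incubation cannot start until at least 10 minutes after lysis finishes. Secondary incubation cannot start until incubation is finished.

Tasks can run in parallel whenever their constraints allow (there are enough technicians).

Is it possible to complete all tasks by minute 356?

Nothing blocks sample prep, so it runs from minute 0 to minute 30.
After sample prep (finishes minute 30, plus 20-minute gap → minute 50), lysis can start at minute 50 and finishes at minute 95.
The centrifuge run cannot start until lysis (finishes minute 95); sample prep (finishes minute 30). The controlling bound is minute 95, so the centrifuge run finishes at 95 + 29 = minute 124.
Incubation has to wait for lysis (finishes minute 95, plus 15-minute gap → minute 110); sample prep (finishes minute 30). The latest of these is minute 110, so incubation runs minute 110 to 110 + 15 = minute 125.
Staining needs all of incubation (finishes minute 125, plus 5-minute gap → minute 130); the centrifuge run (finishes minute 124). That puts its earliest start at minute 130; it finishes at 130 + 55 = minute 185.
Secondary incubation cannot start until staining (finishes minute 185); lysis (finishes minute 95, plus 10-minute gap → minute 105); incubation (finishes minute 125). The controlling bound is minute 185, so secondary incubation finishes at 185 + 20 = minute 205.
After secondary incubation (finishes minute 205, plus 20-minute gap → minute 225), data upload can start at minute 225 and finishes at minute 290.
Every task is finished by minute 290, which is no later than the deadline of 356, so the schedule is feasible.

Yes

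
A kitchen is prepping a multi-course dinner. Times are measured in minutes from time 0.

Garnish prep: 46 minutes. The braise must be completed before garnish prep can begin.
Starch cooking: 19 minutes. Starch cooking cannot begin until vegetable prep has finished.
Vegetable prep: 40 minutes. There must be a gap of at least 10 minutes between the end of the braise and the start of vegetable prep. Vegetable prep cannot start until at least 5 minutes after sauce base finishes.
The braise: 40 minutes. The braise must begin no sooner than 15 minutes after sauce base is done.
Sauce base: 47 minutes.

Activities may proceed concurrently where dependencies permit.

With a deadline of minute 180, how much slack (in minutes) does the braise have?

9

Sauce base has no prerequisites, so it starts at minute 0 and finishes at minute 47.
After sauce base (finishes minute 47, plus 15-minute gap → minute 62), the braise can start at minute 62 and finishes at minute 102.

Working backward from the deadline:
To finish by minute 180, starch cooking (duration 19) must start no later than minute 161.
Vegetable prep has to be done before starch cooking (must start by minute 161). That means finishing by minute 161, i.e. starting by 161 − 40 = minute 121.
Nothing follows garnish prep; the deadline of minute 180 is its only limit. It must start by 180 − 46 = minute 134.
The braise must finish in time for vegetable prep (must start by minute 121, minus 10-minute gap → minute 111); garnish prep (must start by minute 134). The tightest is minute 111, so the braise must start by 111 − 40 = minute 71.
So the braise can start as early as minute 62 and as late as minute 71, giving 71 − 62 = 9 minutes of slack.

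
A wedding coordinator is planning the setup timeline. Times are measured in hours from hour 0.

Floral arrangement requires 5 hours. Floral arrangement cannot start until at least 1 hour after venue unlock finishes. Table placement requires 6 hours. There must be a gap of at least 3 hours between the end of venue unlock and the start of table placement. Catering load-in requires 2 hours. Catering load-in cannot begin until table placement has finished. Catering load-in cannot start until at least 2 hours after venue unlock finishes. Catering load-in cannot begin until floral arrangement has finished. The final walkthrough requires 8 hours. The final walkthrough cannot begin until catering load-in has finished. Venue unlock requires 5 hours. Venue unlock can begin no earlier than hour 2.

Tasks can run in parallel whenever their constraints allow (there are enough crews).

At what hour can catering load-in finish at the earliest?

18

Venue unlock cannot begin until its own release at hour 2. It runs from hour 2 to 2 + 5 = hour 7.
After venue unlock (finishes hour 7, plus 1-hour gap → hour 8), floral arrangement can start at hour 8 and finishes at hour 13.
Table placement waits on venue unlock (finishes hour 7, plus 3-hour gap → hour 10), so it starts at hour 10 and finishes at 10 + 6 = hour 16.
Catering load-in has to wait for table placement (finishes hour 16); venue unlock (finishes hour 7, plus 2-hour gap → hour 9); floral arrangement (finishes hour 13). The latest of these is hour 16, so catering load-in runs hour 16 to 16 + 2 = hour 18.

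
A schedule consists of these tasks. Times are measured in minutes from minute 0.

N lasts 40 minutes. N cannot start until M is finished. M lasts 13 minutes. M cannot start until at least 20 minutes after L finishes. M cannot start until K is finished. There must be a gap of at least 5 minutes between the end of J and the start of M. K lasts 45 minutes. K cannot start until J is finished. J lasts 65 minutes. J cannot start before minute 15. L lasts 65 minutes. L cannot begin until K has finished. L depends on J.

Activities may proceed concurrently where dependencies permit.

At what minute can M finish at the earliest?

J waits on its own release at minute 15, so it starts at minute 15 and finishes at 15 + 65 = minute 80.
K waits on J (finishes minute 80), so it starts at minute 80 and finishes at 80 + 45 = minute 125.
L has to wait for K (finishes minute 125); J (finishes minute 80). The latest of these is minute 125, so L runs minute 125 to 125 + 65 = minute 190.
M needs all of L (finishes minute 190, plus 20-minute gap → minute 210); K (finishes minute 125); J (finishes minute 80, plus 5-minute gap → minute 85). That puts its earliest start at minute 210; it finishes at 210 + 13 = minute 223.

223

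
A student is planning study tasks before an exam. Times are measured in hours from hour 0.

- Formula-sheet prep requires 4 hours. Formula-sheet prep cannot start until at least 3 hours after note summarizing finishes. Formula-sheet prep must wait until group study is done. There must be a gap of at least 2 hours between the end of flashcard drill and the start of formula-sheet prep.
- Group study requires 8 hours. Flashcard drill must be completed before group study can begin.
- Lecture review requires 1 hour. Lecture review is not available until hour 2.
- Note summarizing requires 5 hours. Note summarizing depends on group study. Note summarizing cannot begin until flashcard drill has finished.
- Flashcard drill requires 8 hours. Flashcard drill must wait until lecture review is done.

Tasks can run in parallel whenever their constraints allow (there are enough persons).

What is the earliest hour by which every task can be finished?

Lecture review cannot begin until its own release at hour 2. It runs from hour 2 to 2 + 1 = hour 3.
Flashcard drill cannot begin until lecture review (finishes hour 3). It runs from hour 3 to 3 + 8 = hour 11.
After flashcard drill (finishes hour 11), group study can start at hour 11 and finishes at hour 19.
For note summarizing: group study (finishes hour 19); flashcard drill (finishes hour 11). Taking the maximum gives a start of hour 19, and it finishes at 19 + 5 = hour 24.
For formula-sheet prep: note summarizing (finishes hour 24, plus 3-hour gap → hour 27); group study (finishes hour 19); flashcard drill (finishes hour 11, plus 2-hour gap → hour 13). Taking the maximum gives a start of hour 27, and it finishes at 27 + 4 = hour 31.
All tasks are finished once the last one completes. Finish times: Lecture review at 3, Flashcard drill at 11, Group study at 19, Note summarizing at 24, Formula-sheet prep at 31. The latest is hour 31.

31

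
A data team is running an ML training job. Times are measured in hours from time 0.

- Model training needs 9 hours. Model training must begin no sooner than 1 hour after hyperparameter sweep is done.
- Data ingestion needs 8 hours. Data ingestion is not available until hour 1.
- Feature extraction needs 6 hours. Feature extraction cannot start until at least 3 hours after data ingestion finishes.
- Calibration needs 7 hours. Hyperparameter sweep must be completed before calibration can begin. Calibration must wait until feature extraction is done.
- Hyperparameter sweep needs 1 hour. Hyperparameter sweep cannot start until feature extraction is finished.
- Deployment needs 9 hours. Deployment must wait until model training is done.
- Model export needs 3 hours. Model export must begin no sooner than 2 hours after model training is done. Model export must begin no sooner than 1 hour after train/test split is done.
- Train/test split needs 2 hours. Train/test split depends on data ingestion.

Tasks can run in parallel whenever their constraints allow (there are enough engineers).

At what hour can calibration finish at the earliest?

26

After its own release at hour 1, data ingestion can start at hour 1 and finishes at hour 9.
Feature extraction cannot begin until data ingestion (finishes hour 9, plus 3-hour gap → hour 12). It runs from hour 12 to 12 + 6 = hour 18.
Hyperparameter sweep waits on feature extraction (finishes hour 18), so it starts at hour 18 and finishes at 18 + 1 = hour 19.
Calibration has to wait for hyperparameter sweep (finishes hour 19); feature extraction (finishes hour 18). The latest of these is hour 19, so calibration runs hour 19 to 19 + 7 = hour 26.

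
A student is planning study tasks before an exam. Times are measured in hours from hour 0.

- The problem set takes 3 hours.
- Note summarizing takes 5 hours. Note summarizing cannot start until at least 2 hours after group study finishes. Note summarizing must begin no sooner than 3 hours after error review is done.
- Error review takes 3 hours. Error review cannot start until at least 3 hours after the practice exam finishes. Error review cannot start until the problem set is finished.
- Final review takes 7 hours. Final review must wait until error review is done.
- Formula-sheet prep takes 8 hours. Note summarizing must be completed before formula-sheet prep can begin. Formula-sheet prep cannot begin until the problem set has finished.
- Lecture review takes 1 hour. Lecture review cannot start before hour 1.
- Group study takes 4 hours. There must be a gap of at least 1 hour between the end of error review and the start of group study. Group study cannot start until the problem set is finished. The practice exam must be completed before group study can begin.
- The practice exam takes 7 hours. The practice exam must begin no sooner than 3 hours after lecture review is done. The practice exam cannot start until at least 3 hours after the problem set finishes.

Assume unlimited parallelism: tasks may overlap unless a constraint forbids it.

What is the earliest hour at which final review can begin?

19

The problem set can start immediately at hour 0; it finishes at hour 3.
Lecture review cannot begin until its own release at hour 1. It runs from hour 1 to 1 + 1 = hour 2.
The practice exam needs all of lecture review (finishes hour 2, plus 3-hour gap → hour 5); the problem set (finishes hour 3, plus 3-hour gap → hour 6). That puts its earliest start at hour 6; it finishes at 6 + 7 = hour 13.
For error review: the practice exam (finishes hour 13, plus 3-hour gap → hour 16); the problem set (finishes hour 3). Taking the maximum gives a start of hour 16, and it finishes at 16 + 3 = hour 19.
Final review waits on error review (finishes hour 19), so the earliest it can start is hour 19.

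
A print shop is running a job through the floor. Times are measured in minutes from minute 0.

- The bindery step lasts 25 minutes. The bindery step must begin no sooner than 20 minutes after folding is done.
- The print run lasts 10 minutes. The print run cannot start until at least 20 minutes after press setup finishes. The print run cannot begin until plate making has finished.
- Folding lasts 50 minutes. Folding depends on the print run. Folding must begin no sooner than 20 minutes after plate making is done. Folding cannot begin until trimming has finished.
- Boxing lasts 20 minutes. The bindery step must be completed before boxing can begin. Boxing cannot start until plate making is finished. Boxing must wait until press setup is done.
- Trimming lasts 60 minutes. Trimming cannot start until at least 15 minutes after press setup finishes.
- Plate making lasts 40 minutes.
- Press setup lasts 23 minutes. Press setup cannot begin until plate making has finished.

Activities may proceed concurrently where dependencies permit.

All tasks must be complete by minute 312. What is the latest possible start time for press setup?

Nothing follows boxing; the deadline of minute 312 is its only limit. It must start by 312 − 20 = minute 292.
The bindery step feeds into boxing (must start by minute 292); so the bindery step must finish by minute 292 and therefore start by minute 267.
Folding has to be done before the bindery step (must start by minute 267, minus 20-minute gap → minute 247). That means finishing by minute 247, i.e. starting by 247 − 50 = minute 197.
The print run has to be done before folding (must start by minute 197). That means finishing by minute 197, i.e. starting by 197 − 10 = minute 187.
Trimming has to be done before folding (must start by minute 197). That means finishing by minute 197, i.e. starting by 197 − 60 = minute 137.
Press setup has several dependents: the print run (must start by minute 187, minus 20-minute gap → minute 167); trimming (must start by minute 137, minus 15-minute gap → minute 122); boxing (must start by minute 292). The earliest of those limits is minute 122, so press setup must start by 122 − 23 = minute 99.

99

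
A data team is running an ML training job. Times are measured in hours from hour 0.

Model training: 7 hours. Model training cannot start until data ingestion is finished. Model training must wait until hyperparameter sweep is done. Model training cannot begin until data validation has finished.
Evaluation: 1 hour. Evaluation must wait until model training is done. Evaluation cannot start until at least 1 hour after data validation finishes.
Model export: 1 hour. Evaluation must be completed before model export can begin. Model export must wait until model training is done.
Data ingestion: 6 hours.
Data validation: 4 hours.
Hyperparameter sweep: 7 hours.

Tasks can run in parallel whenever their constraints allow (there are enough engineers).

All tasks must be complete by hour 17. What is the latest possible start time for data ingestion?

2

To finish by hour 17, model export (duration 1) must start no later than hour 16.
Evaluation has to be done before model export (must start by hour 16). That means finishing by hour 16, i.e. starting by 16 − 1 = hour 15.
Model training has several dependents: evaluation (must start by hour 15); model export (must start by hour 16). The earliest of those limits is hour 15, so model training must start by 15 − 7 = hour 8.
Data ingestion feeds into model training (must start by hour 8); so data ingestion must finish by hour 8 and therefore start by hour 2.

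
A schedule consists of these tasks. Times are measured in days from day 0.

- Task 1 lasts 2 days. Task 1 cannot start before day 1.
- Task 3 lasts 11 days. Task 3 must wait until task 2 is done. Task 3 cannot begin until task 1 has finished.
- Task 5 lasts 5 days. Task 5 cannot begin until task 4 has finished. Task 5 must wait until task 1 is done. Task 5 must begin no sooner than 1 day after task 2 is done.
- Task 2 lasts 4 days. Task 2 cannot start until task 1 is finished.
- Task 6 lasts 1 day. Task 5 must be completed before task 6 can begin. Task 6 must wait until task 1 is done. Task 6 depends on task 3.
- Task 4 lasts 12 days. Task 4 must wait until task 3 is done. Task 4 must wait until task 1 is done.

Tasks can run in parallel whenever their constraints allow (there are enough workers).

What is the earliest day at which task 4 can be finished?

Task 1 waits on its own release at day 1, so it starts at day 1 and finishes at 1 + 2 = day 3.
After task 1 (finishes day 3), task 2 can start at day 3 and finishes at day 7.
Task 3 cannot start until task 2 (finishes day 7); task 1 (finishes day 3). The controlling bound is day 7, so task 3 finishes at 7 + 11 = day 18.
Task 4 has to wait for task 3 (finishes day 18); task 1 (finishes day 3). The latest of these is day 18, so task 4 runs day 18 to 18 + 12 = day 30.

30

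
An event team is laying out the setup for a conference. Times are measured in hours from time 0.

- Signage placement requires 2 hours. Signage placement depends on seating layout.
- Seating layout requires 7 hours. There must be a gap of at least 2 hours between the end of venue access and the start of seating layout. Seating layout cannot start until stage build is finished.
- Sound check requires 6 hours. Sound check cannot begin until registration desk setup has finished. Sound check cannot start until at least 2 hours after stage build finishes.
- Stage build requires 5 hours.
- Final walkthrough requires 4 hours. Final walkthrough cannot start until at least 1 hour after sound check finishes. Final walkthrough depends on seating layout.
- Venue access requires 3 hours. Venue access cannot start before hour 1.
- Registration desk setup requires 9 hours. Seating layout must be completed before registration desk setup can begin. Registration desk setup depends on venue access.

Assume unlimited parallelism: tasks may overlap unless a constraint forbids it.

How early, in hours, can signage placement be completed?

15

Stage build can start immediately at hour 0; it finishes at hour 5.
Venue access waits on its own release at hour 1, so it starts at hour 1 and finishes at 1 + 3 = hour 4.
Seating layout has to wait for venue access (finishes hour 4, plus 2-hour gap → hour 6); stage build (finishes hour 5). The latest of these is hour 6, so seating layout runs hour 6 to 6 + 7 = hour 13.
After seating layout (finishes hour 13), signage placement can start at hour 13 and finishes at hour 15.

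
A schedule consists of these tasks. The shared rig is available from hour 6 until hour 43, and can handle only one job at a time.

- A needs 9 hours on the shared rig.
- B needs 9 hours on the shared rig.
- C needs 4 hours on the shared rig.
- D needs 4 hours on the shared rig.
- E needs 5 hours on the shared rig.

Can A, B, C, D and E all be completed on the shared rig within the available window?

The shared rig window is 43 − 6 = 37 hours.
Running back to back, the jobs need 9 + 9 + 4 + 4 + 5 = 31 hours on the shared rig.
Since 31 ≤ 37, they fit within the window.

Yes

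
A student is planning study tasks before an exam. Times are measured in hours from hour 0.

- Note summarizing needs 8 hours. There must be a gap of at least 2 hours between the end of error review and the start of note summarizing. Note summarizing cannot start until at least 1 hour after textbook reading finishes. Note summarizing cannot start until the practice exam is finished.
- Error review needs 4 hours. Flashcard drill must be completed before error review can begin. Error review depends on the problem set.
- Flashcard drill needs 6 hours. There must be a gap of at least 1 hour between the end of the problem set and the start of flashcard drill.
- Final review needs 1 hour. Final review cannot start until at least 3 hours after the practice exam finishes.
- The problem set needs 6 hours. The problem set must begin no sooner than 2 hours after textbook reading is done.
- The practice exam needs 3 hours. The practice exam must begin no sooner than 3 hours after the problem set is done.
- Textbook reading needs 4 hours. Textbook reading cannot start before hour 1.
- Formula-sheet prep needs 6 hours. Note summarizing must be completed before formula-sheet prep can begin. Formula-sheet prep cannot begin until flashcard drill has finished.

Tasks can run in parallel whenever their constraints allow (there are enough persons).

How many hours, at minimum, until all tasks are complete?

Textbook reading cannot begin until its own release at hour 1. It runs from hour 1 to 1 + 4 = hour 5.
The problem set waits on textbook reading (finishes hour 5, plus 2-hour gap → hour 7), so it starts at hour 7 and finishes at 7 + 6 = hour 13.
The practice exam waits on the problem set (finishes hour 13, plus 3-hour gap → hour 16), so it starts at hour 16 and finishes at 16 + 3 = hour 19.
After the practice exam (finishes hour 19, plus 3-hour gap → hour 22), final review can start at hour 22 and finishes at hour 23.
After the problem set (finishes hour 13, plus 1-hour gap → hour 14), flashcard drill can start at hour 14 and finishes at hour 20.
Error review has to wait for flashcard drill (finishes hour 20); the problem set (finishes hour 13). The latest of these is hour 20, so error review runs hour 20 to 20 + 4 = hour 24.
Note summarizing has to wait for error review (finishes hour 24, plus 2-hour gap → hour 26); textbook reading (finishes hour 5, plus 1-hour gap → hour 6); the practice exam (finishes hour 19). The latest of these is hour 26, so note summarizing runs hour 26 to 26 + 8 = hour 34.
Formula-sheet prep cannot start until note summarizing (finishes hour 34); flashcard drill (finishes hour 20). The controlling bound is hour 34, so formula-sheet prep finishes at 34 + 6 = hour 40.
All tasks are finished once the last one completes. Finish times: Textbook reading at 5, The problem set at 13, Flashcard drill at 20, The practice exam at 19, Error review at 24, Note summarizing at 34, Formula-sheet prep at 40, Final review at 23. The latest is hour 40.

40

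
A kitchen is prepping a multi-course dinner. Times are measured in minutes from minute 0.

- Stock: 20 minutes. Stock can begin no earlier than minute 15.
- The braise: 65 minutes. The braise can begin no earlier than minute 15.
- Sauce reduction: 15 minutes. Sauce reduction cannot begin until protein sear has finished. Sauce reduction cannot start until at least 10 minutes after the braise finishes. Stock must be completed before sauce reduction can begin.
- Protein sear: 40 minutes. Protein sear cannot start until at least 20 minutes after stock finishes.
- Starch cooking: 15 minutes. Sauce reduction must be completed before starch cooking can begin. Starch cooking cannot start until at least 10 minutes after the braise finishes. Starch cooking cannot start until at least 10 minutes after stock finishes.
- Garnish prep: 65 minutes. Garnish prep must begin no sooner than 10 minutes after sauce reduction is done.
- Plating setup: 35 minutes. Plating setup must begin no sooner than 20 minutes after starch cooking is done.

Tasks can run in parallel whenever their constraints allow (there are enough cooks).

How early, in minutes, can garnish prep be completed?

The braise waits on its own release at minute 15, so it starts at minute 15 and finishes at 15 + 65 = minute 80.
Stock waits on its own release at minute 15, so it starts at minute 15 and finishes at 15 + 20 = minute 35.
Protein sear waits on stock (finishes minute 35, plus 20-minute gap → minute 55), so it starts at minute 55 and finishes at 55 + 40 = minute 95.
Sauce reduction cannot start until protein sear (finishes minute 95); the braise (finishes minute 80, plus 10-minute gap → minute 90); stock (finishes minute 35). The controlling bound is minute 95, so sauce reduction finishes at 95 + 15 = minute 110.
After sauce reduction (finishes minute 110, plus 10-minute gap → minute 120), garnish prep can start at minute 120 and finishes at minute 185.

185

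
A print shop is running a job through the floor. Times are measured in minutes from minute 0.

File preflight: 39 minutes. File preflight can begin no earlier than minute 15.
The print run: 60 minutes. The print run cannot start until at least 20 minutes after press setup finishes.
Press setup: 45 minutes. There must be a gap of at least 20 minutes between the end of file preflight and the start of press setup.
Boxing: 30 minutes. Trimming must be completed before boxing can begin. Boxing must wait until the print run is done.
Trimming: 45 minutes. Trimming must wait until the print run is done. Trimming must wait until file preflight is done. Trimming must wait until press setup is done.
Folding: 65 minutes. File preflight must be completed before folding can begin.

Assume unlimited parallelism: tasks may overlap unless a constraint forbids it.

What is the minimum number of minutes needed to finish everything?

274

After its own release at minute 15, file preflight can start at minute 15 and finishes at minute 54.
Folding cannot begin until file preflight (finishes minute 54). It runs from minute 54 to 54 + 65 = minute 119.
After file preflight (finishes minute 54, plus 20-minute gap → minute 74), press setup can start at minute 74 and finishes at minute 119.
After press setup (finishes minute 119, plus 20-minute gap → minute 139), the print run can start at minute 139 and finishes at minute 199.
Trimming cannot start until the print run (finishes minute 199); file preflight (finishes minute 54); press setup (finishes minute 119). The controlling bound is minute 199, so trimming finishes at 199 + 45 = minute 244.
Boxing needs all of trimming (finishes minute 244); the print run (finishes minute 199). That puts its earliest start at minute 244; it finishes at 244 + 30 = minute 274.
All tasks are finished once the last one completes. Finish times: File preflight at 54, Press setup at 119, The print run at 199, Trimming at 244, Folding at 119, Boxing at 274. The latest is minute 274.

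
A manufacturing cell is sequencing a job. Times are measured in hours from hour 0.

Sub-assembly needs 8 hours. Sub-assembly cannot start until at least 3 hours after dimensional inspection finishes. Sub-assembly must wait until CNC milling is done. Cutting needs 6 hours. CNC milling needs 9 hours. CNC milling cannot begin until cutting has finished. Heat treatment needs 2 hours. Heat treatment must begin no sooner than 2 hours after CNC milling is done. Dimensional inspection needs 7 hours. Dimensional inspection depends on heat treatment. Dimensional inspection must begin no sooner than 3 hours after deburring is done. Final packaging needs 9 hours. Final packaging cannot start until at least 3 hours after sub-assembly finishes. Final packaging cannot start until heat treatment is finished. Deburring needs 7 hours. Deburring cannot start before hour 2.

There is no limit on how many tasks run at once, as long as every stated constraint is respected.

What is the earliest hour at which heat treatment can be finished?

Nothing blocks cutting, so it runs from hour 0 to hour 6.
CNC milling cannot begin until cutting (finishes hour 6). It runs from hour 6 to 6 + 9 = hour 15.
After CNC milling (finishes hour 15, plus 2-hour gap → hour 17), heat treatment can start at hour 17 and finishes at hour 19.

19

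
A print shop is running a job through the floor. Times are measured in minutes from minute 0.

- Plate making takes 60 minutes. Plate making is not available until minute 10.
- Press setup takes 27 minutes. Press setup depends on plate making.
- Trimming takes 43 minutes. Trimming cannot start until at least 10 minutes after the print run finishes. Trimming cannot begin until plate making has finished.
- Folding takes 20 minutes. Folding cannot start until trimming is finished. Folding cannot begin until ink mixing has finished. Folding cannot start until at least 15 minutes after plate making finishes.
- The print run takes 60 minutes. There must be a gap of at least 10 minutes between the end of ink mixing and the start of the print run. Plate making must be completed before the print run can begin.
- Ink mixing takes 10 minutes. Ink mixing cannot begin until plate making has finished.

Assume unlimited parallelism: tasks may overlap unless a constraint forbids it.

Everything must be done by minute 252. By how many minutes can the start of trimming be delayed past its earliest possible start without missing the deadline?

29

After its own release at minute 10, plate making can start at minute 10 and finishes at minute 70.
Ink mixing cannot begin until plate making (finishes minute 70). It runs from minute 70 to 70 + 10 = minute 80.
For the print run: ink mixing (finishes minute 80, plus 10-minute gap → minute 90); plate making (finishes minute 70). Taking the maximum gives a start of minute 90, and it finishes at 90 + 60 = minute 150.
Trimming cannot start until the print run (finishes minute 150, plus 10-minute gap → minute 160); plate making (finishes minute 70). The controlling bound is minute 160, so trimming finishes at 160 + 43 = minute 203.

Working backward from the deadline:
Folding must finish by minute 252; it takes 20 minutes, so it must start by 252 − 20 = minute 232.
Trimming must finish before folding (must start by minute 232). With a 43-minute duration, trimming must start by 232 − 43 = minute 189.
So trimming can start as early as minute 160 and as late as minute 189, giving 189 − 160 = 29 minutes of slack.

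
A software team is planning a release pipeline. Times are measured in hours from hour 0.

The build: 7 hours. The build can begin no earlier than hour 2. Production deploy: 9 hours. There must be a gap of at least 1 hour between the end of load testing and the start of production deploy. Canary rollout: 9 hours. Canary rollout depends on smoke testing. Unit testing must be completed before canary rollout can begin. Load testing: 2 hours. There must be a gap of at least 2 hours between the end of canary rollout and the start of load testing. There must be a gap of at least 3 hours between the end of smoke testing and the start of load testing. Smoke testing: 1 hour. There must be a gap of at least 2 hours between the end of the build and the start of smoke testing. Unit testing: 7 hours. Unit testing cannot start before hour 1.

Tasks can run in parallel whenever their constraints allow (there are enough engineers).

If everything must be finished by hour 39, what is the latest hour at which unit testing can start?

Production deploy must finish by hour 39; it takes 9 hours, so it must start by 39 − 9 = hour 30.
Load testing feeds into production deploy (must start by hour 30, minus 1-hour gap → hour 29); so load testing must finish by hour 29 and therefore start by hour 27.
Canary rollout feeds into load testing (must start by hour 27, minus 2-hour gap → hour 25); so canary rollout must finish by hour 25 and therefore start by hour 16.
Unit testing feeds into canary rollout (must start by hour 16); so unit testing must finish by hour 16 and therefore start by hour 9.

9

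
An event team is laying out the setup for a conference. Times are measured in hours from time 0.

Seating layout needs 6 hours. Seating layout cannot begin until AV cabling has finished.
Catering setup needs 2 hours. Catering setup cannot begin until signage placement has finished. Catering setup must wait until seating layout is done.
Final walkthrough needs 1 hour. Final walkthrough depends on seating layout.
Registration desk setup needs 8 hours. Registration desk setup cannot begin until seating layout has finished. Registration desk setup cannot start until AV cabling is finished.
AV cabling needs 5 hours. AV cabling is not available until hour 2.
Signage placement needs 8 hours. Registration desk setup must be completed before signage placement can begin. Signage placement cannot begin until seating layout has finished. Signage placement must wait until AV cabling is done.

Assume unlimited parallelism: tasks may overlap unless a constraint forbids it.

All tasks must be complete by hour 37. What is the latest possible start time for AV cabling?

8

Catering setup has no dependents, so it just needs to finish by hour 37. Starting by 37 − 2 = hour 35 achieves that.
Signage placement has to be done before catering setup (must start by hour 35). That means finishing by hour 35, i.e. starting by 35 − 8 = hour 27.
Registration desk setup must finish before signage placement (must start by hour 27). With an 8-hour duration, registration desk setup must start by 27 − 8 = hour 19.
Final walkthrough has no dependents, so it just needs to finish by hour 37. Starting by 37 − 1 = hour 36 achieves that.
For seating layout: registration desk setup (must start by hour 19); signage placement (must start by hour 27); catering setup (must start by hour 35); final walkthrough (must start by hour 36). The most restrictive is hour 19; with a 6-hour duration, seating layout must start by hour 13.
AV cabling feeds seating layout (must start by hour 13); registration desk setup (must start by hour 19); signage placement (must start by hour 27). Taking the minimum, AV cabling must finish by hour 13 and start by 13 − 5 = hour 8.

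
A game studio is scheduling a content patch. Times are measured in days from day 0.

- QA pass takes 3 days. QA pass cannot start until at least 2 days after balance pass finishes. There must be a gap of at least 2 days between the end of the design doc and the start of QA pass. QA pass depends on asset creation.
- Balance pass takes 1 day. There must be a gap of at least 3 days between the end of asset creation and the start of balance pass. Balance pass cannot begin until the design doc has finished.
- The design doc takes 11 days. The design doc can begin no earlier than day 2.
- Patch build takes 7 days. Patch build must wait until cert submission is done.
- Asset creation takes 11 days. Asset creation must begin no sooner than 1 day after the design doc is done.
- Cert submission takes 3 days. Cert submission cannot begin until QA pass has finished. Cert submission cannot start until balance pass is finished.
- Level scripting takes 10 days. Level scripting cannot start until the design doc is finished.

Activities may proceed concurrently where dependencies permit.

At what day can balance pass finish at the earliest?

29

After its own release at day 2, the design doc can start at day 2 and finishes at day 13.
After the design doc (finishes day 13, plus 1-day gap → day 14), asset creation can start at day 14 and finishes at day 25.
For balance pass: asset creation (finishes day 25, plus 3-day gap → day 28); the design doc (finishes day 13). Taking the maximum gives a start of day 28, and it finishes at 28 + 1 = day 29.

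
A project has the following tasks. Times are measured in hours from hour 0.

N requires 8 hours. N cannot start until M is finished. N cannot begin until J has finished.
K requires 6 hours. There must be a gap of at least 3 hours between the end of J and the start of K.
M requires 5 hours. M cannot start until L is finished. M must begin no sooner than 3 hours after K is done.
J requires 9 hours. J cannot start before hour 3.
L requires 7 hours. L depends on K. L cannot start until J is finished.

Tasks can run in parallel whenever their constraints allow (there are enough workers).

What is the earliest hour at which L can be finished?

After its own release at hour 3, J can start at hour 3 and finishes at hour 12.
K waits on J (finishes hour 12, plus 3-hour gap → hour 15), so it starts at hour 15 and finishes at 15 + 6 = hour 21.
L cannot start until K (finishes hour 21); J (finishes hour 12). The controlling bound is hour 21, so L finishes at 21 + 7 = hour 28.

28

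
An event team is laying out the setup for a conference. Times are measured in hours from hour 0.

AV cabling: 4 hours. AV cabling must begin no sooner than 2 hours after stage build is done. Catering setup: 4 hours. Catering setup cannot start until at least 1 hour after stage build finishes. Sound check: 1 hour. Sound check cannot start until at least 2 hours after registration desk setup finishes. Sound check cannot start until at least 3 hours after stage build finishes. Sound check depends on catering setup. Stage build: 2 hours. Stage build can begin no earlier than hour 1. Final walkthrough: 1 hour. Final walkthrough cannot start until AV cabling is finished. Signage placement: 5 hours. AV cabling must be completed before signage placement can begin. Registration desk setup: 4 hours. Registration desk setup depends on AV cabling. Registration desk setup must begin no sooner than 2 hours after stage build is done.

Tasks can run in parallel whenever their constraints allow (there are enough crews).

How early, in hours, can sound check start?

15

After its own release at hour 1, stage build can start at hour 1 and finishes at hour 3.
Catering setup waits on stage build (finishes hour 3, plus 1-hour gap → hour 4), so it starts at hour 4 and finishes at 4 + 4 = hour 8.
AV cabling waits on stage build (finishes hour 3, plus 2-hour gap → hour 5), so it starts at hour 5 and finishes at 5 + 4 = hour 9.
For registration desk setup: AV cabling (finishes hour 9); stage build (finishes hour 3, plus 2-hour gap → hour 5). Taking the maximum gives a start of hour 9, and it finishes at 9 + 4 = hour 13.
Sound check waits on registration desk setup (finishes hour 13, plus 2-hour gap → hour 15); stage build (finishes hour 3, plus 3-hour gap → hour 6); catering setup (finishes hour 8). The latest of these is hour 15, which is the earliest sound check can start.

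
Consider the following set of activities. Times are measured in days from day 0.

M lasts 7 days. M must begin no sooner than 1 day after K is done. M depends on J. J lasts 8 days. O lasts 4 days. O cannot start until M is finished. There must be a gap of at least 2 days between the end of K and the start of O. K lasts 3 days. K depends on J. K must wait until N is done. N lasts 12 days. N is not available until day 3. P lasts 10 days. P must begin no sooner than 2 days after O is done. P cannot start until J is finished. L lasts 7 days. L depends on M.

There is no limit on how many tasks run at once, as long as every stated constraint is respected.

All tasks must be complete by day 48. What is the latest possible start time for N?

To finish by day 48, L (duration 7) must start no later than day 41.
To finish by day 48, P (duration 10) must start no later than day 38.
Since P (must start by day 38, minus 2-day gap → day 36) depends on it, O must finish by day 36. Backing off its 4-day duration gives a latest start of day 32.
M must finish in time for L (must start by day 41); O (must start by day 32). The tightest is day 32, so M must start by 32 − 7 = day 25.
K has several dependents: M (must start by day 25, minus 1-day gap → day 24); O (must start by day 32, minus 2-day gap → day 30). The earliest of those limits is day 24, so K must start by 24 − 3 = day 21.
N has to be done before K (must start by day 21). That means finishing by day 21, i.e. starting by 21 − 12 = day 9.

9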